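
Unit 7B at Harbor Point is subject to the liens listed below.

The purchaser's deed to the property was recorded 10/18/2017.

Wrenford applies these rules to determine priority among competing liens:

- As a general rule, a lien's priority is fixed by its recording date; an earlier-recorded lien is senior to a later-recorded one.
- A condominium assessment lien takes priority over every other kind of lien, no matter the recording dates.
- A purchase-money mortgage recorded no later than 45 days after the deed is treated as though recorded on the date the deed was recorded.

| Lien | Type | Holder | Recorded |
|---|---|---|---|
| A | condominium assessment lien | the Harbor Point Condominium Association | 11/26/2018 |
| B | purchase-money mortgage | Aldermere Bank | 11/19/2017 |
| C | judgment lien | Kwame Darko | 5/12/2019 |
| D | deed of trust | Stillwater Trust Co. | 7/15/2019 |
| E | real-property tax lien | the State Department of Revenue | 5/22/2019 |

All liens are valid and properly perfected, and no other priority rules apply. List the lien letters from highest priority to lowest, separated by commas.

Adjusting effective dates: B was recorded within the 45-day window, so its effective date is the deed date 10/18/2017.
A is a condominium assessment lien, so it outranks all other liens regardless of date.
Among the remaining liens, by effective date: B (10/18/2017), C (5/12/2019), E (5/22/2019), D (7/15/2019).

A, B, C, E, D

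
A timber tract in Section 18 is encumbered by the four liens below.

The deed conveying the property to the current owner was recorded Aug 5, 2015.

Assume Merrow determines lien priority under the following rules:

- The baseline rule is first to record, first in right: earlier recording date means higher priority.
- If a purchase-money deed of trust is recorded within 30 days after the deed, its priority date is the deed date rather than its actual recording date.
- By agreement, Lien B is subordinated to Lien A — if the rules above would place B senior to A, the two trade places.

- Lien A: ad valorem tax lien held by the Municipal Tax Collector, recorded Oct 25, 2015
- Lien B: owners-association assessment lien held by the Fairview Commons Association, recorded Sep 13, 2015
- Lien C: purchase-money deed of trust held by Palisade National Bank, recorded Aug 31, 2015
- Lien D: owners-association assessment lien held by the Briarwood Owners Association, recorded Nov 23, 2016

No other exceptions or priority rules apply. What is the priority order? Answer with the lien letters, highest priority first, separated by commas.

C, A, B, D

Adjusting effective dates: C relates back to the deed date Aug 5, 2015.
Ordering by effective date: C (Aug 5, 2015), B (Sep 13, 2015), A (Oct 25, 2015), D (Nov 23, 2016).
Because B would otherwise rank above A, the subordination swaps them.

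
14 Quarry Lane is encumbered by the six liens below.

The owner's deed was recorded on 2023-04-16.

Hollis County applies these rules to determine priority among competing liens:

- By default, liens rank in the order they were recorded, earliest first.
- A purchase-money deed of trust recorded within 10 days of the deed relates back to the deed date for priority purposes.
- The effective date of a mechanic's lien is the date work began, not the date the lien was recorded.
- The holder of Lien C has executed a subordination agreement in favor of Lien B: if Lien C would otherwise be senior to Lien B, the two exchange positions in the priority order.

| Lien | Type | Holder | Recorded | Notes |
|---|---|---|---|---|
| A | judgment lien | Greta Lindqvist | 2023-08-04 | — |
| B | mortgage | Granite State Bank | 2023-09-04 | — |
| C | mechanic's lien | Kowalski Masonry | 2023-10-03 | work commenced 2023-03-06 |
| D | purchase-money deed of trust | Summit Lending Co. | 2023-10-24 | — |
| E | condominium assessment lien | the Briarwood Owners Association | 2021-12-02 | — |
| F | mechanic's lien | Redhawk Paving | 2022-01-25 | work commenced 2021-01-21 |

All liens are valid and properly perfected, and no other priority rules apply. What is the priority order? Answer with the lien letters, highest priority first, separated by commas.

F, E, B, A, C, D

Effective dates after the stated exceptions: C relates back to 2023-03-06 (work commenced); D was recorded 191 days after the deed — beyond 10 days — so no relation-back applies; F relates back to 2021-01-21 (work commenced).
Sorted by effective date: F (2021-01-21), E (2021-12-02), C (2023-03-06), A (2023-08-04), B (2023-09-04), D (2023-10-24).
The subordination applies — C was senior to B — so C and B swap.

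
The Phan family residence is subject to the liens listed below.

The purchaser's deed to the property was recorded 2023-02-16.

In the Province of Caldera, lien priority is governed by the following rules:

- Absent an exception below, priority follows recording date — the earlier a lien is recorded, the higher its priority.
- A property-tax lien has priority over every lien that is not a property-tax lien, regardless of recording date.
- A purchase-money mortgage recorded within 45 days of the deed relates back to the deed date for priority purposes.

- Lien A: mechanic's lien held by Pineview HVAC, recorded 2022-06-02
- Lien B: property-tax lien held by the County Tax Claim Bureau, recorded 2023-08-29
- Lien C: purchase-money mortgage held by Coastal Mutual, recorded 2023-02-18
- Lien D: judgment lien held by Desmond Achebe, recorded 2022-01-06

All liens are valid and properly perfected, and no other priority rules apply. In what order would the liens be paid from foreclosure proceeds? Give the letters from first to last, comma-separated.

B, D, A, C

Effective dates: C relates back to the deed date 2023-02-16.
B is a property-tax lien and takes priority over every other lien.
Ordering the rest by effective date: D (2022-01-06), A (2022-06-02), C (2023-02-16).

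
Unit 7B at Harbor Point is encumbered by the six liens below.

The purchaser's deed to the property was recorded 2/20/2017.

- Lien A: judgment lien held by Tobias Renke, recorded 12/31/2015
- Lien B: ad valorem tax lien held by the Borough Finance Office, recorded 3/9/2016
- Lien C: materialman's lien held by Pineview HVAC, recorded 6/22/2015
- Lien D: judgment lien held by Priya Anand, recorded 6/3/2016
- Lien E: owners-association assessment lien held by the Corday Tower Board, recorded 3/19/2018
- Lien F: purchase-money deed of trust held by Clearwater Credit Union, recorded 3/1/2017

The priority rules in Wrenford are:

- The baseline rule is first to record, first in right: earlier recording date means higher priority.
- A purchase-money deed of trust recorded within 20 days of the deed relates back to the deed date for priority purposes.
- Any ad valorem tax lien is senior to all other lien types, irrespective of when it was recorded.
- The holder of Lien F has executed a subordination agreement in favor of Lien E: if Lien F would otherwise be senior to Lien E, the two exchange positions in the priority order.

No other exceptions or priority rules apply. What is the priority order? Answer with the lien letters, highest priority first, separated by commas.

B, C, A, D, E, F

Adjusting effective dates: F was recorded within the 20-day window, so its effective date is the deed date 2/20/2017.
As an ad valorem tax lien, B is senior to every other lien.
Among the remaining liens, by effective date: C (6/22/2015), A (12/31/2015), D (6/3/2016), F (2/20/2017), E (3/19/2018).
F is senior to E before the subordination, so the two trade places.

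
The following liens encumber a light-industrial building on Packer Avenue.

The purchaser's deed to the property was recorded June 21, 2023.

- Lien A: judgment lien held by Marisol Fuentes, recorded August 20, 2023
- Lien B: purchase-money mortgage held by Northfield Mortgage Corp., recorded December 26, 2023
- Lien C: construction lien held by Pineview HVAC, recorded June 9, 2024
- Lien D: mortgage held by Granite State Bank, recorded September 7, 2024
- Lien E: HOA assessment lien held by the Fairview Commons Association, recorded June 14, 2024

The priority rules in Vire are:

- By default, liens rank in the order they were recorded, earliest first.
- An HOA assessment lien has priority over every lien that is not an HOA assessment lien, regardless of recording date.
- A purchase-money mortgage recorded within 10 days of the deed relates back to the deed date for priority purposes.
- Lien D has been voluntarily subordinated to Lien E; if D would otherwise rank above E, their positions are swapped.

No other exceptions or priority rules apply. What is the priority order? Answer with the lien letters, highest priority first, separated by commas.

Adjusting effective dates: B was recorded 188 days after the deed, outside the 10-day window, so it keeps its recording date.
E is an HOA assessment lien and takes priority over every other lien.
Ordering the rest by effective date: A (August 20, 2023), B (December 26, 2023), C (June 9, 2024), D (September 7, 2024).
D already ranks below E; the subordination has no effect.

E, A, B, C, D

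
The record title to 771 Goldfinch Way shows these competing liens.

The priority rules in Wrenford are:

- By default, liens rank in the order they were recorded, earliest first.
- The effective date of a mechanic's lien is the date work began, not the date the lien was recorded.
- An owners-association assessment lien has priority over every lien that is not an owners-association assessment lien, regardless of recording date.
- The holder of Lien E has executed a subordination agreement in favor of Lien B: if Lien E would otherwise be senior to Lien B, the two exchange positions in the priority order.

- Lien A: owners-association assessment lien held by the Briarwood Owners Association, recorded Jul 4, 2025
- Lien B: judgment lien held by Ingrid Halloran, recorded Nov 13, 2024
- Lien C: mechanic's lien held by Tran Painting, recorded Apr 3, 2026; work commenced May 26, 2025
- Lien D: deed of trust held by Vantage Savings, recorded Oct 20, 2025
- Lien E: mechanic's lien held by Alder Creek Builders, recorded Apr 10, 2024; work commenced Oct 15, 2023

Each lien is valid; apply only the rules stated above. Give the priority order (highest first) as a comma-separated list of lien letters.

Adjusting effective dates: C is treated as recorded May 26, 2025, the work-commencement date; E relates back to Oct 15, 2023 (work commenced).
A, as an owners-association assessment lien, has superpriority and ranks first.
Among the remaining liens, by effective date: E (Oct 15, 2023), B (Nov 13, 2024), C (May 26, 2025), D (Oct 20, 2025).
E is senior to B before the subordination, so the two trade places.

A, B, E, C, D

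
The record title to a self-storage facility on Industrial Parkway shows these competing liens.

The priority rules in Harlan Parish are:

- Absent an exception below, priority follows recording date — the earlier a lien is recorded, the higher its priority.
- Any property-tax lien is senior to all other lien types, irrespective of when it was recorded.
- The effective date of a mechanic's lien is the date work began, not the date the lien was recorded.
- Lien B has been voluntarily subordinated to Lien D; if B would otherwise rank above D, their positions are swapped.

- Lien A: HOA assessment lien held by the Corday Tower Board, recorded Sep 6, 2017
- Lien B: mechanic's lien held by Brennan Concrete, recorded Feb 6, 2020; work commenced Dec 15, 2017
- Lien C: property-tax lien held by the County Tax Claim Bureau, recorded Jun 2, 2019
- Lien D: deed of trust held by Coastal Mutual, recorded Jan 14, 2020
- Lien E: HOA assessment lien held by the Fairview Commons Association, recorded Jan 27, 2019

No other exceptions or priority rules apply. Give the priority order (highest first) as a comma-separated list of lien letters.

Effective dates: B's effective date is Dec 15, 2017, when work began.
C is a property-tax lien and takes priority over every other lien.
The other liens, earliest effective date first: A (Sep 6, 2017), B (Dec 15, 2017), E (Jan 27, 2019), D (Jan 14, 2020).
Because B would otherwise rank above D, the subordination swaps them.

C, A, D, E, B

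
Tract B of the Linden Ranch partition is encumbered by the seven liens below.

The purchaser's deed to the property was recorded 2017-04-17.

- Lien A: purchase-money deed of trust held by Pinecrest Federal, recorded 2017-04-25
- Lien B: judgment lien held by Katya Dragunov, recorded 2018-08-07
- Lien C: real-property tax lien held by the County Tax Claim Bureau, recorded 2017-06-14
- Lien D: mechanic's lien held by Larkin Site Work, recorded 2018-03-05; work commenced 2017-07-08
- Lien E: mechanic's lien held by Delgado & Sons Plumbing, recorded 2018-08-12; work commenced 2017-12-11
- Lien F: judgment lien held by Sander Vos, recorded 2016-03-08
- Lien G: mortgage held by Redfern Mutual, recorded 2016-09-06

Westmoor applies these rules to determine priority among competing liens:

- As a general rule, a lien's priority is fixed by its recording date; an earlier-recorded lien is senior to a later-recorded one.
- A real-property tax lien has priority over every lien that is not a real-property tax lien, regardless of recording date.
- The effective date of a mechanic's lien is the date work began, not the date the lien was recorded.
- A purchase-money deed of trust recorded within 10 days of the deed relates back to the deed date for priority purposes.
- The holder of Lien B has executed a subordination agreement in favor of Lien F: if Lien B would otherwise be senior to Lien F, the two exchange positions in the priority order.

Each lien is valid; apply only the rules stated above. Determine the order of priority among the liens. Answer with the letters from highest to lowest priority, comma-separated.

C, F, G, A, D, E, B

Effective dates after the stated exceptions: A relates back to the deed date 2017-04-17; D relates back to 2017-07-08 (work commenced); E is treated as recorded 2017-12-11, the work-commencement date.
As a real-property tax lien, C is senior to every other lien.
The other liens, earliest effective date first: F (2016-03-08), G (2016-09-06), A (2017-04-17), D (2017-07-08), E (2017-12-11), B (2018-08-07).
B is already junior to F, so the subordination agreement changes nothing.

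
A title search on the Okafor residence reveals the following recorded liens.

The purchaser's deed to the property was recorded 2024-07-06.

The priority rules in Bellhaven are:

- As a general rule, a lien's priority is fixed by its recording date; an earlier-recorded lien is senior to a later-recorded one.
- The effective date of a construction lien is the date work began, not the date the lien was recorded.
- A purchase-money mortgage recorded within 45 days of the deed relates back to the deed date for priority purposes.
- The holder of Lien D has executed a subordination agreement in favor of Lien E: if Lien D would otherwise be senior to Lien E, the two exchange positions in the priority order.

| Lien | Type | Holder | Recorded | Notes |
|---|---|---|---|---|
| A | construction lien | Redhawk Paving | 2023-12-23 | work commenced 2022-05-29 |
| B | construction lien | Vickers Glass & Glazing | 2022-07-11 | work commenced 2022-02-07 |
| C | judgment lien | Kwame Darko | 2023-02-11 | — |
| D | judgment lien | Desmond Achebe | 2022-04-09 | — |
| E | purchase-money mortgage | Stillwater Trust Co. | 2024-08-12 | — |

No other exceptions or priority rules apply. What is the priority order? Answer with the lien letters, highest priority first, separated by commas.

Effective dates: A's effective date is 2022-05-29, when work began; B relates back to 2022-02-07 (work commenced); E was recorded within the 45-day window, so its effective date is the deed date 2024-07-06.
By effective date: B (2022-02-07), D (2022-04-09), A (2022-05-29), C (2023-02-11), E (2024-07-06).
Because D would otherwise rank above E, the subordination swaps them.

B, E, A, C, D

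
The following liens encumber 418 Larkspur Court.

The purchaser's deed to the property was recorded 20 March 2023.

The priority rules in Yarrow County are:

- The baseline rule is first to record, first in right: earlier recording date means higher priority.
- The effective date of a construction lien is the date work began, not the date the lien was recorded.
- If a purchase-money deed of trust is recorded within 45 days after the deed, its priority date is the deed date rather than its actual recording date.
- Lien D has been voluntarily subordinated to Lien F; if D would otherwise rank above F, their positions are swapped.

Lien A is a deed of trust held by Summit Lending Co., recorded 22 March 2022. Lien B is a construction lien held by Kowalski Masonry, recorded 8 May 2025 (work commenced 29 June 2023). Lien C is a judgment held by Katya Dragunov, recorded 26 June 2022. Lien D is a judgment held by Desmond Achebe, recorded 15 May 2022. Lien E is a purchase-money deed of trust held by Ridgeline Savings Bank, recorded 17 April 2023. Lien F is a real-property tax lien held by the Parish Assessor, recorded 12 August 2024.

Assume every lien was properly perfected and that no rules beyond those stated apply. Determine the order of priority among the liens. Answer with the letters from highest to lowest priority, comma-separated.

A, F, C, E, B, D

Adjusting effective dates: B relates back to 29 June 2023 (work commenced); E relates back to the deed date 20 March 2023.
By effective date: A (22 March 2022), D (15 May 2022), C (26 June 2022), E (20 March 2023), B (29 June 2023), F (12 August 2024).
The subordination applies — D was senior to F — so D and F swap.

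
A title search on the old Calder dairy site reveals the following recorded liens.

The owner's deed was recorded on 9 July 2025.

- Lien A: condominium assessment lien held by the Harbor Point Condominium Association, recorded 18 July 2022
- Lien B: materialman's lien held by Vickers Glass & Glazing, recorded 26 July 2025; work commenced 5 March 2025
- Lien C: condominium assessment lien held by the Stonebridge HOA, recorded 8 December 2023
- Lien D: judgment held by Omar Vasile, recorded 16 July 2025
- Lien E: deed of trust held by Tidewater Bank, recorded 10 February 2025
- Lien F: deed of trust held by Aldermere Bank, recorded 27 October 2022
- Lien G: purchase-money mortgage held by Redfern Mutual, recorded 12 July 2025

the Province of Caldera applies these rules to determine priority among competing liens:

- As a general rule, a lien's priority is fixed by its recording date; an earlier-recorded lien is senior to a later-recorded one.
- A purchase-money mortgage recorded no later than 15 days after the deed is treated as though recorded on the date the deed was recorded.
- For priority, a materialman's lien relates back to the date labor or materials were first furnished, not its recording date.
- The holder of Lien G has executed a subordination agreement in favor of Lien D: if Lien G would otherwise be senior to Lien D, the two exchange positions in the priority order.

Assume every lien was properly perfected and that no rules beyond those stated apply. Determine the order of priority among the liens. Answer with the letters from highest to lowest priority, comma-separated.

A, F, C, E, B, D, G

First, effective dates: B relates back to 5 March 2025 (work commenced); G's effective date is the deed date, 9 July 2025.
By effective date, earliest first: A (18 July 2022), F (27 October 2022), C (8 December 2023), E (10 February 2025), B (5 March 2025), G (9 July 2025), D (16 July 2025).
G would otherwise be senior to D, so under the subordination agreement G and D exchange positions.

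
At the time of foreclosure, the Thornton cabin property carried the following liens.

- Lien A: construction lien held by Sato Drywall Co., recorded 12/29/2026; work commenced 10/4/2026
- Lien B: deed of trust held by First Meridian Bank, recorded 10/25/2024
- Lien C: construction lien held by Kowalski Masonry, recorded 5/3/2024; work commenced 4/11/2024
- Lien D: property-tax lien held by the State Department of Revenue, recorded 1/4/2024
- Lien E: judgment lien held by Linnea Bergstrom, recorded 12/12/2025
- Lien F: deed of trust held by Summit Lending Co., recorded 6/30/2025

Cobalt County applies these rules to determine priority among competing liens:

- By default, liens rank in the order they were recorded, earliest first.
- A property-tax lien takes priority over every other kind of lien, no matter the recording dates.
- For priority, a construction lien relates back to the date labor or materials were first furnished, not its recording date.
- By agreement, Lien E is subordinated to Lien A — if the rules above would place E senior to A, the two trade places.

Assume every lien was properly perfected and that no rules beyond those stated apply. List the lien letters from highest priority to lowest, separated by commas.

Effective dates: A is treated as recorded 10/4/2026, the work-commencement date; C is treated as recorded 4/11/2024, the work-commencement date.
As a property-tax lien, D is senior to every other lien.
The other liens, earliest effective date first: C (4/11/2024), B (10/25/2024), F (6/30/2025), E (12/12/2025), A (10/4/2026).
The subordination applies — E was senior to A — so E and A swap.

D, C, B, F, A, E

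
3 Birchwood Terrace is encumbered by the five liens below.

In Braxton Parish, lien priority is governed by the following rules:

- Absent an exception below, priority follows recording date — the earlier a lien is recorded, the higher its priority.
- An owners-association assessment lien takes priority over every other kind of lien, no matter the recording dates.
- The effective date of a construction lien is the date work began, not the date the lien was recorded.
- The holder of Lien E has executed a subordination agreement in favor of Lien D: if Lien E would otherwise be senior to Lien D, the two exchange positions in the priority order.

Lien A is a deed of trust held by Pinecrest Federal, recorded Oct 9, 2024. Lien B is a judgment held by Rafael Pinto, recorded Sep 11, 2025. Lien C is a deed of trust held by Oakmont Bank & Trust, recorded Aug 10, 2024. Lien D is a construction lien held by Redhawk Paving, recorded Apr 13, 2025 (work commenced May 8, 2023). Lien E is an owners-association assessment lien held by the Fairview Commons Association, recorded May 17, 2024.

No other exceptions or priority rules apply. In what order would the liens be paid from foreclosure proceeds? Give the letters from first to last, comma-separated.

D, E, C, A, B

Effective dates: D's effective date is May 8, 2023, when work began.
E, as an owners-association assessment lien, has superpriority and ranks first.
Ordering the rest by effective date: D (May 8, 2023), C (Aug 10, 2024), A (Oct 9, 2024), B (Sep 11, 2025).
E is senior to D before the subordination, so the two trade places.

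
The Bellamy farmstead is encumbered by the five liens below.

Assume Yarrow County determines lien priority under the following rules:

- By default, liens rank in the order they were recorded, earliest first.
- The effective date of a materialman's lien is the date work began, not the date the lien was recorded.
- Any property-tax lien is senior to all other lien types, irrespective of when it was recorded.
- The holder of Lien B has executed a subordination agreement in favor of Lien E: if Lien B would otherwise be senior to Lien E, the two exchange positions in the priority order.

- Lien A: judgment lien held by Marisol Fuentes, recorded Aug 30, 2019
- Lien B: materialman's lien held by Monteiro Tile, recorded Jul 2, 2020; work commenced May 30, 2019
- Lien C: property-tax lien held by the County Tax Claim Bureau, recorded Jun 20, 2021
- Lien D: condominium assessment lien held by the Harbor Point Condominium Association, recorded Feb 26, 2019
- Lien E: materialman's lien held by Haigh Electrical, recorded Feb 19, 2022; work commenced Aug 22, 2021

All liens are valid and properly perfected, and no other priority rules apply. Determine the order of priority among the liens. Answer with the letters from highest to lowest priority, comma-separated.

C, D, E, A, B

Adjusting effective dates: B relates back to May 30, 2019 (work commenced); E is treated as recorded Aug 22, 2021, the work-commencement date.
C is a property-tax lien and takes priority over every other lien.
The other liens, earliest effective date first: D (Feb 26, 2019), B (May 30, 2019), A (Aug 30, 2019), E (Aug 22, 2021).
B would otherwise be senior to E, so under the subordination agreement B and E exchange positions.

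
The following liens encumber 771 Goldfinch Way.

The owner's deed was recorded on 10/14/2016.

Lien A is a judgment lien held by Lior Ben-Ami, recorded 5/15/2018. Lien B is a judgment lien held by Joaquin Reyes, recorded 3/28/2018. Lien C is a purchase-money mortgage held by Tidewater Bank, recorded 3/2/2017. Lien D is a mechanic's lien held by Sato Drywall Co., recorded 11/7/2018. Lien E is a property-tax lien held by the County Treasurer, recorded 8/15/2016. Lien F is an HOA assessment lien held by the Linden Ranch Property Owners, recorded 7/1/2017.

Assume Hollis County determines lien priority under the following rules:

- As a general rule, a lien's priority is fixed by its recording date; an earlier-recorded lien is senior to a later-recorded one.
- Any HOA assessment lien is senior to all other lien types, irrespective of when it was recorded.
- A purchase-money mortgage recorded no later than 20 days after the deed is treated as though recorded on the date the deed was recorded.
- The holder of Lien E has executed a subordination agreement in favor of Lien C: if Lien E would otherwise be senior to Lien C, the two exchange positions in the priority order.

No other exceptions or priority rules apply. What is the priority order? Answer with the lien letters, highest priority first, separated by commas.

F, C, E, B, A, D

Effective dates after the stated exceptions: C was recorded 139 days after the deed, outside the 20-day window, so it keeps its recording date.
As an HOA assessment lien, F is senior to every other lien.
Remaining liens by effective date: E (8/15/2016), C (3/2/2017), B (3/28/2018), A (5/15/2018), D (11/7/2018).
E would otherwise be senior to C, so under the subordination agreement E and C exchange positions.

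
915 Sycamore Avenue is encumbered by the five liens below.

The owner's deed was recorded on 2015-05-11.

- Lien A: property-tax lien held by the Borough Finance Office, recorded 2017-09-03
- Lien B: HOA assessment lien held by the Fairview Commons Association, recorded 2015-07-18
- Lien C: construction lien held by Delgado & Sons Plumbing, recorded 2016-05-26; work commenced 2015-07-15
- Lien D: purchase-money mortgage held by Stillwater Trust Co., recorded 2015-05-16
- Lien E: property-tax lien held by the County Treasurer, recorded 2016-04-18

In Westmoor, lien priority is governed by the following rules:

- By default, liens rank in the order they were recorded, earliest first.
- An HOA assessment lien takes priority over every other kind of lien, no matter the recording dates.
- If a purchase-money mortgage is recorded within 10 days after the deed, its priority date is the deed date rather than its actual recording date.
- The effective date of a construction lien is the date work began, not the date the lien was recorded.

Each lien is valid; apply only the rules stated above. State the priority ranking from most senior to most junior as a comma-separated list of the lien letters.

First, effective dates: C's effective date is 2015-07-15, when work began; D relates back to the deed date 2015-05-11.
As an HOA assessment lien, B is senior to every other lien.
The other liens, earliest effective date first: D (2015-05-11), C (2015-07-15), E (2016-04-18), A (2017-09-03).

B, D, C, E, A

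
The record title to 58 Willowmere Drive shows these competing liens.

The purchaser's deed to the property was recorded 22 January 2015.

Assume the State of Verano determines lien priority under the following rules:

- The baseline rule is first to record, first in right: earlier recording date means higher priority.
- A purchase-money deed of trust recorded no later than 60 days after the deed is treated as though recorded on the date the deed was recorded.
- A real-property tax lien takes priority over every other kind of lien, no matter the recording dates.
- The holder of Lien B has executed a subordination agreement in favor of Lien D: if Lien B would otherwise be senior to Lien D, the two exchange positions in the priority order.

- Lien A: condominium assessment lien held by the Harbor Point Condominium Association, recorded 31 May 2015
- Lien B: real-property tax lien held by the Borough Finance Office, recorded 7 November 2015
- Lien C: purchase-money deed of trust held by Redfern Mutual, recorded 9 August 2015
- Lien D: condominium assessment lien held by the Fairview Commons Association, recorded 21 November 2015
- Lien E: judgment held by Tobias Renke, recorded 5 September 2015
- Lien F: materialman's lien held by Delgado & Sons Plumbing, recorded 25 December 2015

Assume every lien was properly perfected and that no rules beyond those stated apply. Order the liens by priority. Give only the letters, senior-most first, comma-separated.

Effective dates: C missed the 60-day window (199 days after the deed), so its recording date stands.
As a real-property tax lien, B is senior to every other lien.
Remaining liens by effective date: A (31 May 2015), C (9 August 2015), E (5 September 2015), D (21 November 2015), F (25 December 2015).
Because B would otherwise rank above D, the subordination swaps them.

D, A, C, E, B, F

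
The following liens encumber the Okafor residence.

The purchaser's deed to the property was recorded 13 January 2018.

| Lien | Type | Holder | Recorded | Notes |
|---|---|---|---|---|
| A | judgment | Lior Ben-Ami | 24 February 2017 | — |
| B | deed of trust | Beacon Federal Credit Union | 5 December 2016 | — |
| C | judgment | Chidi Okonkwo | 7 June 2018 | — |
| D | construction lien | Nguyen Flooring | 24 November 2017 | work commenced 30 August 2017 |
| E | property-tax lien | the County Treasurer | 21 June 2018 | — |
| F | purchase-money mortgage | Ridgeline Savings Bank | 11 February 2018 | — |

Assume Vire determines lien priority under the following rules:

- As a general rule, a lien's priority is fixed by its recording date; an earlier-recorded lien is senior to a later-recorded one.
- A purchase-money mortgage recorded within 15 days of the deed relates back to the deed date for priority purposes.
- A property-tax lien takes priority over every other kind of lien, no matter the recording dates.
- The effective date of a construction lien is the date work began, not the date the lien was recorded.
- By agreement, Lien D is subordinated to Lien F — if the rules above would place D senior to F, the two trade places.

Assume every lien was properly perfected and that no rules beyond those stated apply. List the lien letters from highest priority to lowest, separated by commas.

Effective dates after the stated exceptions: D's effective date is 30 August 2017, when work began; F was recorded 29 days after the deed, outside the 15-day window, so it keeps its recording date.
E, as a property-tax lien, has superpriority and ranks first.
Among the remaining liens, by effective date: B (5 December 2016), A (24 February 2017), D (30 August 2017), F (11 February 2018), C (7 June 2018).
D would otherwise be senior to F, so under the subordination agreement D and F exchange positions.

E, B, A, F, D, C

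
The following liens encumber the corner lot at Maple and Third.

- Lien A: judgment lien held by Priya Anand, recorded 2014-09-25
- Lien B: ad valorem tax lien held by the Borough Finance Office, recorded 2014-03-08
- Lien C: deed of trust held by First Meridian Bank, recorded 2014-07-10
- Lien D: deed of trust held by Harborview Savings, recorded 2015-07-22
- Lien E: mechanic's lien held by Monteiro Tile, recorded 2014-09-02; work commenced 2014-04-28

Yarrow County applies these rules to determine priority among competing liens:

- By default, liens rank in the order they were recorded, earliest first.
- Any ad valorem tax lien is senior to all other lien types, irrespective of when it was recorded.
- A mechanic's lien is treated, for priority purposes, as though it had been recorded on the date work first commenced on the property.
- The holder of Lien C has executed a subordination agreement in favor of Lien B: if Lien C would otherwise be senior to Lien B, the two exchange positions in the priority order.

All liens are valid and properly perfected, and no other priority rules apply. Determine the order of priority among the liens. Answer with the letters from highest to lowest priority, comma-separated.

Adjusting effective dates: E's effective date is 2014-04-28, when work began.
B, as an ad valorem tax lien, has superpriority and ranks first.
Remaining liens by effective date: E (2014-04-28), C (2014-07-10), A (2014-09-25), D (2015-07-22).
C is already junior to B, so the subordination agreement changes nothing.

B, E, C, A, D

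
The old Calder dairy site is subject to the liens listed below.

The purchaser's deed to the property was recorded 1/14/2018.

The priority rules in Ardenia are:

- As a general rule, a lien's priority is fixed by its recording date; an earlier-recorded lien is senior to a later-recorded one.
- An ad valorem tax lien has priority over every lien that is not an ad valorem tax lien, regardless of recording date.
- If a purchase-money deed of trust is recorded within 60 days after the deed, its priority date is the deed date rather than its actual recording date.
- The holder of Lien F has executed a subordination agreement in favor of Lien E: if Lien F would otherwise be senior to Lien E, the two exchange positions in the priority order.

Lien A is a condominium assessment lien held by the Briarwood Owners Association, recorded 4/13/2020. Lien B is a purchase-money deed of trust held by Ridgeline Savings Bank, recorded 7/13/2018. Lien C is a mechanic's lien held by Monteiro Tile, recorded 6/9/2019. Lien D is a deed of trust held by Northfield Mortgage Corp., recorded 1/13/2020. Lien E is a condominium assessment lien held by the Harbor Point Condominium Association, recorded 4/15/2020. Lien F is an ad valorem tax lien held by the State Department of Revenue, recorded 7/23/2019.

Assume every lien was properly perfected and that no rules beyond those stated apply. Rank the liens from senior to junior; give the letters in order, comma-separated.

Effective dates after the stated exceptions: B missed the 60-day window (180 days after the deed), so its recording date stands.
F, as an ad valorem tax lien, has superpriority and ranks first.
The other liens, earliest effective date first: B (7/13/2018), C (6/9/2019), D (1/13/2020), A (4/13/2020), E (4/15/2020).
The subordination applies — F was senior to E — so F and E swap.

E, B, C, D, A, F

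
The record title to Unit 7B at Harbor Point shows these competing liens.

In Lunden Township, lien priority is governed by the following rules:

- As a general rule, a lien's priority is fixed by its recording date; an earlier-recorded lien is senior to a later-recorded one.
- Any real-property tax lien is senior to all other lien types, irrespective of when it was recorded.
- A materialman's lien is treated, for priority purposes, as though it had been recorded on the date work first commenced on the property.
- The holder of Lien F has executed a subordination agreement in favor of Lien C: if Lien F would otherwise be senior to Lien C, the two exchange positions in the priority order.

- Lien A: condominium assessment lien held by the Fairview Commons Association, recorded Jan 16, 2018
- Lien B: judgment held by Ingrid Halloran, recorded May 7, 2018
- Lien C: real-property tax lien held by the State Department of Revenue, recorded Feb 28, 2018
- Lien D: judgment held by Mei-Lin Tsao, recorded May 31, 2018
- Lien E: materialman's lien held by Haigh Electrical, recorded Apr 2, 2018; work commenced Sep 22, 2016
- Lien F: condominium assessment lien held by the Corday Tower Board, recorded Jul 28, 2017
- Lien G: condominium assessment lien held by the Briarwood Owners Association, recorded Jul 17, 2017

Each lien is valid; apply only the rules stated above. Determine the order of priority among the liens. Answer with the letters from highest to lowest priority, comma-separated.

C, E, G, F, A, B, D

First, effective dates: E's effective date is Sep 22, 2016, when work began.
C, as a real-property tax lien, has superpriority and ranks first.
The other liens, earliest effective date first: E (Sep 22, 2016), G (Jul 17, 2017), F (Jul 28, 2017), A (Jan 16, 2018), B (May 7, 2018), D (May 31, 2018).
F is already junior to C, so the subordination agreement changes nothing.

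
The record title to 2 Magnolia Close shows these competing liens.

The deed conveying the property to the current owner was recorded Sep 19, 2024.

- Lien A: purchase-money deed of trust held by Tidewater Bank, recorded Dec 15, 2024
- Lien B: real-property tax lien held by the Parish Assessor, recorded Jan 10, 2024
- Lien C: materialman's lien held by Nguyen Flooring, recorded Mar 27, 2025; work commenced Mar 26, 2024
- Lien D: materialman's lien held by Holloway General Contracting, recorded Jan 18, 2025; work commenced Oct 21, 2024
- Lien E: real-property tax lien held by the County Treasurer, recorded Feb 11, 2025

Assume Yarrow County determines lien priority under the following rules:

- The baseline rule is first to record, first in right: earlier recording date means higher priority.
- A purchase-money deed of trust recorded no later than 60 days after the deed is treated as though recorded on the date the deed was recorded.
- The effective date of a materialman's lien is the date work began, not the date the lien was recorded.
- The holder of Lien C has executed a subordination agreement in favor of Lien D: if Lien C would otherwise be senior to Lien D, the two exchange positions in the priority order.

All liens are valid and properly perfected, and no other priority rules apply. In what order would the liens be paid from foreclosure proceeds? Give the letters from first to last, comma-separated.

Effective dates: A missed the 60-day window (87 days after the deed), so its recording date stands; C relates back to Mar 26, 2024 (work commenced); D relates back to Oct 21, 2024 (work commenced).
By effective date, earliest first: B (Jan 10, 2024), C (Mar 26, 2024), D (Oct 21, 2024), A (Dec 15, 2024), E (Feb 11, 2025).
The subordination applies — C was senior to D — so C and D swap.

B, D, C, A, E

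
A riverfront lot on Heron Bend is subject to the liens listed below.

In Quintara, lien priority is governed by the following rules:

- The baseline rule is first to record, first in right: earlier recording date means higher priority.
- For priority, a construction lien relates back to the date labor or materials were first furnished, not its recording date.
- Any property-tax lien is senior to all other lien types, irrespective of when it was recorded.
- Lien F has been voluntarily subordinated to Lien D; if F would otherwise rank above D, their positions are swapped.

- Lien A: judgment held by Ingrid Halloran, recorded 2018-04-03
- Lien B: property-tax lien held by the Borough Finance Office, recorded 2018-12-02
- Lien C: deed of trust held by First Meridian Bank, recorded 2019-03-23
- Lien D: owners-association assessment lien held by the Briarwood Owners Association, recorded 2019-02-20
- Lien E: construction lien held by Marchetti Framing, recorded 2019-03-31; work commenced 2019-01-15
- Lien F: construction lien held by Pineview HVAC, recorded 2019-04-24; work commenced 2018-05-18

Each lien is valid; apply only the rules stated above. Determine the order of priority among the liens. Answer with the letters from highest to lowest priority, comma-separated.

Adjusting effective dates: E is treated as recorded 2019-01-15, the work-commencement date; F is treated as recorded 2018-05-18, the work-commencement date.
B is a property-tax lien, so it outranks all other liens regardless of date.
Ordering the rest by effective date: A (2018-04-03), F (2018-05-18), E (2019-01-15), D (2019-02-20), C (2019-03-23).
F would otherwise be senior to D, so under the subordination agreement F and D exchange positions.

B, A, D, E, F, C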